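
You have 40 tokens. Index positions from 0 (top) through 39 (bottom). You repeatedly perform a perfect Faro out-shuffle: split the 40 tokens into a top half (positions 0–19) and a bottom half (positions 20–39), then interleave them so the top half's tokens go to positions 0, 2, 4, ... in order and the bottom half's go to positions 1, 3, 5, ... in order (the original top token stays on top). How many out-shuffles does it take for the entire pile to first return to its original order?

The out-shuffle permutes the 40 positions with cycle lengths [1, 1, 2, 12, 12, 12].
Every token is home exactly when every cycle has completed a whole number of laps, i.e. after lcm(1, 2, 12) = 12 out-shuffles.

12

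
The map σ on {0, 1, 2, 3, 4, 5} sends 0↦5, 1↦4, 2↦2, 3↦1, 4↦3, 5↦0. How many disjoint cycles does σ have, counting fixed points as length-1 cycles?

Cycle decomposition: (0 5) (1 4 3) (2).
3 cycles.

3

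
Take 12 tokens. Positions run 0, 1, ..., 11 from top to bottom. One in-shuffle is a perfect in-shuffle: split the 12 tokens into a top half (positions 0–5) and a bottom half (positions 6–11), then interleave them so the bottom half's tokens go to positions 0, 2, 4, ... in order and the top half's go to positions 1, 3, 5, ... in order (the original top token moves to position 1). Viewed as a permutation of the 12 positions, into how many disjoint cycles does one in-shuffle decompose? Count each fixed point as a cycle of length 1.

1

Trace each unvisited position around until it returns:
(0 1 3 7 2 5 ... len 12)
1 cycle in total.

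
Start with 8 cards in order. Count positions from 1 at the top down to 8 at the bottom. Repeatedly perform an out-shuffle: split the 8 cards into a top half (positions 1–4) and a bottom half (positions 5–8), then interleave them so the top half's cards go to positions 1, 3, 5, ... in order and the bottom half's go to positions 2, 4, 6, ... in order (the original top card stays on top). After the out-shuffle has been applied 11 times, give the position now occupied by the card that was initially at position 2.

5

Track the card's position through each out-shuffle:
2 → 3 → 5 → 2 → 3 → 5 → 2 → 3 → 5 → 2 → 3 → 5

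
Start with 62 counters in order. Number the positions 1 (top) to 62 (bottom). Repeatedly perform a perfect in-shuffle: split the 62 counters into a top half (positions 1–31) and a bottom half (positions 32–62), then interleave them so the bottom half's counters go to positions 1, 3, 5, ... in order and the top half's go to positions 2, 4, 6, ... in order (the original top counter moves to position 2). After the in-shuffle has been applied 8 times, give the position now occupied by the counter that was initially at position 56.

35

Track the counter's position through each in-shuffle:
56 → 49 → 35 → 7 → 14 → 28 → 56 → 49 → 35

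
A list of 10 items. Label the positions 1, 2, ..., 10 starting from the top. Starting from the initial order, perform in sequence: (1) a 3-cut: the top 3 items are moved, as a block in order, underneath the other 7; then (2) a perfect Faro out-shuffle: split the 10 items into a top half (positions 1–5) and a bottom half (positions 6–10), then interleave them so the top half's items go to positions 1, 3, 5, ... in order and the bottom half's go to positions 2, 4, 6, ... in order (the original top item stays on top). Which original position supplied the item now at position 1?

Undo the operations in reverse order, starting from position 1:
  undo op 2 (out-shuffle, from top half): 1 ← 1
  undo op 1 (cut 3): 1 ← 4
So the item at position 1 came from original position 4.

4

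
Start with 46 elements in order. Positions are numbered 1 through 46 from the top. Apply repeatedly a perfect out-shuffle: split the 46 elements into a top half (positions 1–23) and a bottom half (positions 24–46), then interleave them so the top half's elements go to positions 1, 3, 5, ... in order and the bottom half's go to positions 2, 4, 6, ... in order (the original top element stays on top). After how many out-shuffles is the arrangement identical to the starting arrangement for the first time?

The out-shuffle permutes the 46 positions with cycle lengths [1, 1, 2, 4, 4, 4, 6, 12, 12].
Every element is home exactly when every cycle has completed a whole number of laps, i.e. after lcm(1, 2, 4, 6, 12) = 12 out-shuffles.

12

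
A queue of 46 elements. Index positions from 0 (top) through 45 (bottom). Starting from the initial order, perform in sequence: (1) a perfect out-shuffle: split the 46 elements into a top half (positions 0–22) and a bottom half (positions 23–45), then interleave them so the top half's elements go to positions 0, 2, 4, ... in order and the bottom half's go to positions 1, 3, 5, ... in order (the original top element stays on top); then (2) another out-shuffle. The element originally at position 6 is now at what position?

Track the element from position 6 forward through each operation:
  after op 1 (out-shuffle): 6 → 12
  after op 2 (out-shuffle): 12 → 24

24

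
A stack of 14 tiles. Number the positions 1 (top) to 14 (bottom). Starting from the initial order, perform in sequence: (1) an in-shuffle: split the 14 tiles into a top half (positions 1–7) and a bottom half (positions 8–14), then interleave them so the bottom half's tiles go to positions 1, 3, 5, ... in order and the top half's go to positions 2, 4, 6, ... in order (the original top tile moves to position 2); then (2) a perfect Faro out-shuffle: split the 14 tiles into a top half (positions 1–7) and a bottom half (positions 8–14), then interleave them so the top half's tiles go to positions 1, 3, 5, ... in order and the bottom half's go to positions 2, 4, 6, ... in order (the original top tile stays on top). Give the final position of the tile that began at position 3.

11

Track the tile from position 3 forward through each operation:
  after op 1 (in-shuffle): 3 → 6
  after op 2 (out-shuffle): 6 → 11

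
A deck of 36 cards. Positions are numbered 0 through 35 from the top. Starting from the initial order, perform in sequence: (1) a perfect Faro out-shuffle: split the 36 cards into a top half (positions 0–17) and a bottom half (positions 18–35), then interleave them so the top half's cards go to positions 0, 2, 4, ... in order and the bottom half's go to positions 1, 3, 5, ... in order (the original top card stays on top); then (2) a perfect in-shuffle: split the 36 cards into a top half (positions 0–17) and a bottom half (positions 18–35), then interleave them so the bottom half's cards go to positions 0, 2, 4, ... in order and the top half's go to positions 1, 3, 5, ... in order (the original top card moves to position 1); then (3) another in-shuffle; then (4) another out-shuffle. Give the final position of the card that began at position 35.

29

Track the card from position 35 forward through each operation:
  after op 1 (out-shuffle): 35 → 35
  after op 2 (in-shuffle): 35 → 34
  after op 3 (in-shuffle): 34 → 32
  after op 4 (out-shuffle): 32 → 29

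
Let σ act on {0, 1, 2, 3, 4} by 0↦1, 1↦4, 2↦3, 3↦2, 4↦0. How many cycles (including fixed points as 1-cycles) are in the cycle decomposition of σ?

2

Cycle decomposition: (0 1 4) (2 3).
2 cycles.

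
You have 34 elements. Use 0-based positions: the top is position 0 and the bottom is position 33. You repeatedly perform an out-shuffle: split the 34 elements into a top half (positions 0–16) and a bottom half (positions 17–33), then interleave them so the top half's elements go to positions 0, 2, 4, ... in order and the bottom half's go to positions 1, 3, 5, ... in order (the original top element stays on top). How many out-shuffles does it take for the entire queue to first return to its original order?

The out-shuffle permutes the 34 positions with cycle lengths [1, 1, 2, 10, 10, 10].
Every element is home exactly when every cycle has completed a whole number of laps, i.e. after lcm(1, 2, 10) = 10 out-shuffles.

10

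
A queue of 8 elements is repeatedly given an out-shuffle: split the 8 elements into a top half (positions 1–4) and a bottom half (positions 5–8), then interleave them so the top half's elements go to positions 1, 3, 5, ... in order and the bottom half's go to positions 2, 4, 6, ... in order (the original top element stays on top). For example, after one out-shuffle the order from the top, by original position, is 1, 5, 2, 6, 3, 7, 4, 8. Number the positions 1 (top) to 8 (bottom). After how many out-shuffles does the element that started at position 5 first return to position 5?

Follow position 5 under repeated out-shuffles:
5 → 2 → 3 → 5
It first returns after 3 out-shuffles.

3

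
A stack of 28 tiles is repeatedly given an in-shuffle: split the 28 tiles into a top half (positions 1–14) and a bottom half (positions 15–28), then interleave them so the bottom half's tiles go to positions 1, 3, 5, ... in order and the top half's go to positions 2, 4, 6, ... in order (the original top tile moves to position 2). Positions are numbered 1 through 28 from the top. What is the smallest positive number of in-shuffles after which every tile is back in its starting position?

The in-shuffle permutes the 28 positions with cycle lengths [28].
Every tile is home exactly when every cycle has completed a whole number of laps, i.e. after lcm(28) = 28 in-shuffles.

28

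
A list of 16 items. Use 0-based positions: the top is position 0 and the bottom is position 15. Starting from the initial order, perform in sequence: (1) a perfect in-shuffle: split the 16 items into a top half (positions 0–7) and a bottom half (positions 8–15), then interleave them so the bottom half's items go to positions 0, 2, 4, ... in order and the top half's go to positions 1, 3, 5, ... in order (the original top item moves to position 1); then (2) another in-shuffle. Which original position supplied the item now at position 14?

7

Undo the operations in reverse order, starting from position 14:
  undo op 2 (in-shuffle, from bottom half): 14 ← 15
  undo op 1 (in-shuffle, from top half): 15 ← 7
So the item at position 14 came from original position 7.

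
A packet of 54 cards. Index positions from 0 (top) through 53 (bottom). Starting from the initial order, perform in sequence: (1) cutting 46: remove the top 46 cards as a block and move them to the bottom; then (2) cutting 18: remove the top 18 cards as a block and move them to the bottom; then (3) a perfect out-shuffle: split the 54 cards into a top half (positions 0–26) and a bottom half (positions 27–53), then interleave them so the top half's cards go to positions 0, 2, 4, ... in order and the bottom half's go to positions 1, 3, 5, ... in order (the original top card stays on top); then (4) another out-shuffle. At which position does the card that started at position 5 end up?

37

Track the card from position 5 forward through each operation:
  after op 1 (cut 46): 5 → 13
  after op 2 (cut 18): 13 → 49
  after op 3 (out-shuffle): 49 → 45
  after op 4 (out-shuffle): 45 → 37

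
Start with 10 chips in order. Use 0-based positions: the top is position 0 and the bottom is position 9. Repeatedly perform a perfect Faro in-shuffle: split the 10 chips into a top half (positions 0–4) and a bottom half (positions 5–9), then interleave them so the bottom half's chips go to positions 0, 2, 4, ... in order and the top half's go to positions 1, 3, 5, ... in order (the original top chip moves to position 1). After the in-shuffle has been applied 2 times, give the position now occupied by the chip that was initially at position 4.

Track the chip's position through each in-shuffle:
4 → 9 → 8

8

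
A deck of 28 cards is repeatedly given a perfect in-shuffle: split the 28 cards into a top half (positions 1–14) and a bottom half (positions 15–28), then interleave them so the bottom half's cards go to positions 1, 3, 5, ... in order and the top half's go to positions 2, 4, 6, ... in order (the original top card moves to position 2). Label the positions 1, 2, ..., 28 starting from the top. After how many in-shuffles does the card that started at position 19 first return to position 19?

Follow position 19 under repeated in-shuffles:
19 → 9 → 18 → 7 → 14 → 28 → 27 → 25 → ... → 19 (length 28)
It first returns after 28 in-shuffles.

28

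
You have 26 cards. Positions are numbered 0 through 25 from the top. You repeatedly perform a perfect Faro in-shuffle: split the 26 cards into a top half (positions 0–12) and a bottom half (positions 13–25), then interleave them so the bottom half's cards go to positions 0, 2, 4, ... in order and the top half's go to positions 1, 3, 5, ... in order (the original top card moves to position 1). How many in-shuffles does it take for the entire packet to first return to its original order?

The in-shuffle permutes the 26 positions with cycle lengths [2, 6, 18].
Every card is home exactly when every cycle has completed a whole number of laps, i.e. after lcm(2, 6, 18) = 18 in-shuffles.

18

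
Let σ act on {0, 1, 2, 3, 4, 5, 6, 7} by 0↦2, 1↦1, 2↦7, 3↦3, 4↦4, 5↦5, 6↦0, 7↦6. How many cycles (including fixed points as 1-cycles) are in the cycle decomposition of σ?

5

Cycle decomposition: (0 2 7 6) (1) (3) (4) (5).
5 cycles.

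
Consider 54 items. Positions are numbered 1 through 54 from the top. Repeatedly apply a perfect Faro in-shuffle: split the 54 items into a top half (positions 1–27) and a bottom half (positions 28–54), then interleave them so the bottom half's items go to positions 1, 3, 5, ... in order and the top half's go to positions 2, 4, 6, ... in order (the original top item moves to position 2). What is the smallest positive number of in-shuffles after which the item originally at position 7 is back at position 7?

Follow position 7 under repeated in-shuffles:
7 → 14 → 28 → 1 → 2 → 4 → 8 → 16 → 32 → 9 → 18 → 36 → 17 → 34 → 13 → 26 → 52 → 49 → 43 → 31 → 7
It first returns after 20 in-shuffles.

20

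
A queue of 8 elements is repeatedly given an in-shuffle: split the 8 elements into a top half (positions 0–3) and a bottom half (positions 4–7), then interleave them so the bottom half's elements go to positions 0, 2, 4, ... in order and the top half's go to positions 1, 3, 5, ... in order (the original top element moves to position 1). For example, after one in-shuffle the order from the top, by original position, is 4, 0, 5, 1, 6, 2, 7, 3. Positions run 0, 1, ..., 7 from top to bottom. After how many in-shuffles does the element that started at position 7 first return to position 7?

Follow position 7 under repeated in-shuffles:
7 → 6 → 4 → 0 → 1 → 3 → 7
It first returns after 6 in-shuffles.

6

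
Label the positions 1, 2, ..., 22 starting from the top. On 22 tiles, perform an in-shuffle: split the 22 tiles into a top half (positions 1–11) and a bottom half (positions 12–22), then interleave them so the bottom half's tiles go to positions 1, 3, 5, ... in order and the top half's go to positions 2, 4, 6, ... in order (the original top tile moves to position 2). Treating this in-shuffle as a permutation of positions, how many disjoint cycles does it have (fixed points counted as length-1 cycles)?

2

Trace each unvisited position around until it returns:
(1 2 4 8 16 9 ... len 11) (5 10 20 17 11 22 ... len 11)
2 cycles in total.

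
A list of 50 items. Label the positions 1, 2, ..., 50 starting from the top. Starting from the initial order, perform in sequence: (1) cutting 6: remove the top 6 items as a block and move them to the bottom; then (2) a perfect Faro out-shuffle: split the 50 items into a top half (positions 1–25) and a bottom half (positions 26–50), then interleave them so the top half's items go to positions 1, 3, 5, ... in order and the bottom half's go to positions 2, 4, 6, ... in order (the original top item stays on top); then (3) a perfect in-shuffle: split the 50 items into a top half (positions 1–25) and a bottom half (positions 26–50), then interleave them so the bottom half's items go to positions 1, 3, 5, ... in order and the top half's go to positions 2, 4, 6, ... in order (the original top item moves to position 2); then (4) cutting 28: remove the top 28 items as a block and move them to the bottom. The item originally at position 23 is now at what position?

Track the item from position 23 forward through each operation:
  after op 1 (cut 6): 23 → 17
  after op 2 (out-shuffle): 17 → 33
  after op 3 (in-shuffle): 33 → 15
  after op 4 (cut 28): 15 → 37

37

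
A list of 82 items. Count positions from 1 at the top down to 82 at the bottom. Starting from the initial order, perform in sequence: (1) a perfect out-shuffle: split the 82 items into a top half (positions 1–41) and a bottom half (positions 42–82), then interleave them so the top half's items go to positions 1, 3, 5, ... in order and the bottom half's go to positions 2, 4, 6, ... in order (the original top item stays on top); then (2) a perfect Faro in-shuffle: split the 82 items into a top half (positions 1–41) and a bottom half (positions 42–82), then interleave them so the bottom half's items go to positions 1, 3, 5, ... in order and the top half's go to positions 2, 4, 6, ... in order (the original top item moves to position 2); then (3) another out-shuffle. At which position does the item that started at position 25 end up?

Track the item from position 25 forward through each operation:
  after op 1 (out-shuffle): 25 → 49
  after op 2 (in-shuffle): 49 → 15
  after op 3 (out-shuffle): 15 → 29

29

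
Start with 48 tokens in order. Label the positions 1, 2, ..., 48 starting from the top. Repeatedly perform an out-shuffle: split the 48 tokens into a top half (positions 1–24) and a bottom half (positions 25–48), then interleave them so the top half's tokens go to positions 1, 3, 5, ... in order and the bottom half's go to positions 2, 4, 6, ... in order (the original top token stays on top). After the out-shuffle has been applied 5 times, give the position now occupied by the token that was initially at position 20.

Track the token's position through each out-shuffle:
20 → 39 → 30 → 12 → 23 → 45

45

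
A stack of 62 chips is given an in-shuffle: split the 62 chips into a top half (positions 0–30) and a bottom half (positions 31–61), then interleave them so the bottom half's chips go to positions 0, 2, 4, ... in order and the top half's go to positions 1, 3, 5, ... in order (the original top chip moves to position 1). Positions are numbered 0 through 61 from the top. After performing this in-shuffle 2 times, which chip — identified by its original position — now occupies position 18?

Work backwards from position 18, undoing one in-shuffle at a time:
18 ← 40 ← 51
So the chip now at position 18 started at position 51.

51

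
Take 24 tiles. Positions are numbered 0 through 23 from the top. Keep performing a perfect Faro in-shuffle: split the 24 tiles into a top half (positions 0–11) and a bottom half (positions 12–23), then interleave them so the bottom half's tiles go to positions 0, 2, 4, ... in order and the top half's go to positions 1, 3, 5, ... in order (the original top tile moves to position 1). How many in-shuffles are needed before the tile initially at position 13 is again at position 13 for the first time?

20

Follow position 13 under repeated in-shuffles:
13 → 2 → 5 → 11 → 23 → 22 → 20 → 16 → 8 → 17 → 10 → 21 → 18 → 12 → 0 → 1 → 3 → 7 → 15 → 6 → 13
It first returns after 20 in-shuffles.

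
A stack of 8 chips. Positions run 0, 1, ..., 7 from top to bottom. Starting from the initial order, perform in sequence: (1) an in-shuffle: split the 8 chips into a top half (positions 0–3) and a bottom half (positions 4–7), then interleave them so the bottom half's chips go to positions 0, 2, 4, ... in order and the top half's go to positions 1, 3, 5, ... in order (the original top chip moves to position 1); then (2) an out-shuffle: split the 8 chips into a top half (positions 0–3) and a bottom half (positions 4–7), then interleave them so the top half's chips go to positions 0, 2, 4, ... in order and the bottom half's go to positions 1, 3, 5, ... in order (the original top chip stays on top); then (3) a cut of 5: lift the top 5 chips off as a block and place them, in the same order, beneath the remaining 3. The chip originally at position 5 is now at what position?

7

Track the chip from position 5 forward through each operation:
  after op 1 (in-shuffle): 5 → 2
  after op 2 (out-shuffle): 2 → 4
  after op 3 (cut 5): 4 → 7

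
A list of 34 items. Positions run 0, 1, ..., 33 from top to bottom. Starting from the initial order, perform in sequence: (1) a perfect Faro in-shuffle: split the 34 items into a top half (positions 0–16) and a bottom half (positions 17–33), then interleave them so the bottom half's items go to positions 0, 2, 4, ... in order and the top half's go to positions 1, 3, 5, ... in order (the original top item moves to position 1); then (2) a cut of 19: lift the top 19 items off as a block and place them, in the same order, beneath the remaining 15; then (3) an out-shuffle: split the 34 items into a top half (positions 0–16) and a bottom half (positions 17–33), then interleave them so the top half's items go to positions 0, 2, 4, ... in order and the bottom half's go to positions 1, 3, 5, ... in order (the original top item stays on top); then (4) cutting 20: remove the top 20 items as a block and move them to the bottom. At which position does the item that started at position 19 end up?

Track the item from position 19 forward through each operation:
  after op 1 (in-shuffle): 19 → 4
  after op 2 (cut 19): 4 → 19
  after op 3 (out-shuffle): 19 → 5
  after op 4 (cut 20): 5 → 19

19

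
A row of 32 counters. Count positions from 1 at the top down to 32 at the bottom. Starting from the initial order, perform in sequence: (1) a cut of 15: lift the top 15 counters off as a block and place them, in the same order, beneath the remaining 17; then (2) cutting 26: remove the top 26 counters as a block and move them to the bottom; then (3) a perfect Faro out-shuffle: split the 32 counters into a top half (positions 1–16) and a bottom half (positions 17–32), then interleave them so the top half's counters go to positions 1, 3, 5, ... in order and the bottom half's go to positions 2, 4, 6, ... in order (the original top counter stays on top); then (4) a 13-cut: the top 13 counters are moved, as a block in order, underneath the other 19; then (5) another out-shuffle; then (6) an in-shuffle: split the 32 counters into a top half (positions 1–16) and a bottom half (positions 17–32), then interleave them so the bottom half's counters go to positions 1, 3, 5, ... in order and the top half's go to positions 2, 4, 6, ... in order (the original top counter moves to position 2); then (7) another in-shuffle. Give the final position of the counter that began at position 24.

25

Track the counter from position 24 forward through each operation:
  after op 1 (cut 15): 24 → 9
  after op 2 (cut 26): 9 → 15
  after op 3 (out-shuffle): 15 → 29
  after op 4 (cut 13): 29 → 16
  after op 5 (out-shuffle): 16 → 31
  after op 6 (in-shuffle): 31 → 29
  after op 7 (in-shuffle): 29 → 25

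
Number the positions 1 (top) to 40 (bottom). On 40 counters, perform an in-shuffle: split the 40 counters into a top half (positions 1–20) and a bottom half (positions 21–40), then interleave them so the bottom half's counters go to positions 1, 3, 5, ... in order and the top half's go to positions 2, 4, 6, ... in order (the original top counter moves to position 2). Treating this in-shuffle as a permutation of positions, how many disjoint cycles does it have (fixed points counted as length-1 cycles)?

2

Trace each unvisited position around until it returns:
(1 2 4 8 16 32 ... len 20) (3 6 12 24 7 14 ... len 20)
2 cycles in total.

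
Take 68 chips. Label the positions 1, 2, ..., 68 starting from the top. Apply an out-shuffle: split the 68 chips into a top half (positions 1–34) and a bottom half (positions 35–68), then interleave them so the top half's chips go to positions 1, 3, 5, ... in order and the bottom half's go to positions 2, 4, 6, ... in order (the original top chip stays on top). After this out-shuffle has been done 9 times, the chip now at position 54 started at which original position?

63

Work backwards from position 54, undoing one out-shuffle at a time:
54 ← 61 ← 31 ← 16 ← 42 ← 55 ← 28 ← 48 ← 58 ← 63
So the chip now at position 54 started at position 63.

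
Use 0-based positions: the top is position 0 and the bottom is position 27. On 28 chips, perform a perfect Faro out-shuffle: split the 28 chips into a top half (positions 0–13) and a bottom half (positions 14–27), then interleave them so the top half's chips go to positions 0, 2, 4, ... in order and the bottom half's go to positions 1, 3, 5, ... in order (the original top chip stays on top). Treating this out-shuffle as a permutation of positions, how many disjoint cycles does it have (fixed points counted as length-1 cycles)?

Trace each unvisited position around until it returns:
(0) (1 2 4 8 16 5 ... len 18) (3 6 12 24 21 15) (9 18) (27)
5 cycles in total.

5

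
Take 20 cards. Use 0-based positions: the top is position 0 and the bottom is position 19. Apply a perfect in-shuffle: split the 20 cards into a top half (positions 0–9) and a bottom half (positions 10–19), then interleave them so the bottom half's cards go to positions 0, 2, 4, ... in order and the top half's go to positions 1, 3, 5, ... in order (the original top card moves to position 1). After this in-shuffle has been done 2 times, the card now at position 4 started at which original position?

16

Work backwards from position 4, undoing one in-shuffle at a time:
4 ← 12 ← 16
So the card now at position 4 started at position 16.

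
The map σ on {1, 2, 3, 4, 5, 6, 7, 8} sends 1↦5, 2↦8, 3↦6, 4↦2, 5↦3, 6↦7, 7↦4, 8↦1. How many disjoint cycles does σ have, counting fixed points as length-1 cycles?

1

Cycle decomposition: (1 5 3 6 7 4 2 8).
1 cycle.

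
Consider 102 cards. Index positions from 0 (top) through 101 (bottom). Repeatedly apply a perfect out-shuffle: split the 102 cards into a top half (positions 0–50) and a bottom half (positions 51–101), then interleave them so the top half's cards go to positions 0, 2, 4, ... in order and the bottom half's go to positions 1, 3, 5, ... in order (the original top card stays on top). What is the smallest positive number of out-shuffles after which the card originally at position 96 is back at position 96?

Follow position 96 under repeated out-shuffles:
96 → 91 → 81 → 61 → 21 → 42 → 84 → 67 → ... → 96 (length 100)
It first returns after 100 out-shuffles.

100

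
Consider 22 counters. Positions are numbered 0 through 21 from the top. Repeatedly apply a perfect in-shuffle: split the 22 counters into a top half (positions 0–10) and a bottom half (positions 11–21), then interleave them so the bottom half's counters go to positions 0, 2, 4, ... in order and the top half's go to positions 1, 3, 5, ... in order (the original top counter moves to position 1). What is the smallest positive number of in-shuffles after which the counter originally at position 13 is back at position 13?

Follow position 13 under repeated in-shuffles:
13 → 4 → 9 → 19 → 16 → 10 → 21 → 20 → 18 → 14 → 6 → 13
It first returns after 11 in-shuffles.

11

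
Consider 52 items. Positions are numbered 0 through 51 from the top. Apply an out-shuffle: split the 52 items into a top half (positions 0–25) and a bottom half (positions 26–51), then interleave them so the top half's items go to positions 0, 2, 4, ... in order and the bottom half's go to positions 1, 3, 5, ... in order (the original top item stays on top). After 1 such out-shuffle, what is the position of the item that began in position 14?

28

Track the item's position through each out-shuffle:
14 → 28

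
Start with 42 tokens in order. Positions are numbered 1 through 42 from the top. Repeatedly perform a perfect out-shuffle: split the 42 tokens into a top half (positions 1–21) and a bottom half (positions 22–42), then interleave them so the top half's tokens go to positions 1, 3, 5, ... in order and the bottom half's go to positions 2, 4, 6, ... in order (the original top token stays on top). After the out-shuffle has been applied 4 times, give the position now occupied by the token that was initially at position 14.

4

Track the token's position through each out-shuffle:
14 → 27 → 12 → 23 → 4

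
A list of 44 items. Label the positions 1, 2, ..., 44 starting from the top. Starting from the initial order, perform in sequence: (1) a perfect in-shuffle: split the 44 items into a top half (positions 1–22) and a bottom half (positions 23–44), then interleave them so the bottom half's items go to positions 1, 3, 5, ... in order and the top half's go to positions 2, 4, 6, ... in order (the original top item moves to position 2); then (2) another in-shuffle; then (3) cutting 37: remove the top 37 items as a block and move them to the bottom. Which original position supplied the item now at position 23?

Undo the operations in reverse order, starting from position 23:
  undo op 3 (cut 37): 23 ← 16
  undo op 2 (in-shuffle, from top half): 16 ← 8
  undo op 1 (in-shuffle, from top half): 8 ← 4
So the item at position 23 came from original position 4.

4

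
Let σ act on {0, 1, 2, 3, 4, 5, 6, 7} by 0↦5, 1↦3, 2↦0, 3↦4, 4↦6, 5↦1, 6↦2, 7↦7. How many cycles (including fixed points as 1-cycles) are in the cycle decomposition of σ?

2

Cycle decomposition: (0 5 1 3 4 6 2) (7).
2 cycles.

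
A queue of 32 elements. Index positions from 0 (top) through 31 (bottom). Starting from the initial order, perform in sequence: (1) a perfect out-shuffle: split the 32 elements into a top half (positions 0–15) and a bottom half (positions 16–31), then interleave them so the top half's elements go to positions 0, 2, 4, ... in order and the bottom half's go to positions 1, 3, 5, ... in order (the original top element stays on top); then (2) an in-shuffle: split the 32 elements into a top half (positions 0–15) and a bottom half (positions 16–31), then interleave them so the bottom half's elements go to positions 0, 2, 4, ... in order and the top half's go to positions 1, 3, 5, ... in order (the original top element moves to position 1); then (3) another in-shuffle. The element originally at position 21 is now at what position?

Track the element from position 21 forward through each operation:
  after op 1 (out-shuffle): 21 → 11
  after op 2 (in-shuffle): 11 → 23
  after op 3 (in-shuffle): 23 → 14

14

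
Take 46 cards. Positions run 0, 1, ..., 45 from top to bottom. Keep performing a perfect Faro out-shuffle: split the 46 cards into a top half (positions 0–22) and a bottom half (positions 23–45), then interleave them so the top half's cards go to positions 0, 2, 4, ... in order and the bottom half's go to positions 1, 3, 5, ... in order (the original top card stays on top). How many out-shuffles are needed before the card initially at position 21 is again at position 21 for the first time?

4

Follow position 21 under repeated out-shuffles:
21 → 42 → 39 → 33 → 21
It first returns after 4 out-shuffles.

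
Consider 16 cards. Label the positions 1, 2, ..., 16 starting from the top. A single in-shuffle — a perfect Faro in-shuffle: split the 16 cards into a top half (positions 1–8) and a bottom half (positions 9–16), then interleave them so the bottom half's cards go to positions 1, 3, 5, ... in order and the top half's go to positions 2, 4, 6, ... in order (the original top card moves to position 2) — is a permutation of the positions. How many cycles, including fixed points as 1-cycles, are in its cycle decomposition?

2

Trace each unvisited position around until it returns:
(1 2 4 8 16 15 13 9) (3 6 12 7 14 11 5 10)
2 cycles in total.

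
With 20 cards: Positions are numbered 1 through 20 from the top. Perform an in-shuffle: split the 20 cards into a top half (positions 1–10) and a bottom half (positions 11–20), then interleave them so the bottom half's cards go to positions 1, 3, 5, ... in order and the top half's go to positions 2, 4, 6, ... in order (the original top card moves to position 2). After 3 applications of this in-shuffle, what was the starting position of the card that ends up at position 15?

15

Work backwards from position 15, undoing one in-shuffle at a time:
15 ← 18 ← 9 ← 15
So the card now at position 15 started at position 15.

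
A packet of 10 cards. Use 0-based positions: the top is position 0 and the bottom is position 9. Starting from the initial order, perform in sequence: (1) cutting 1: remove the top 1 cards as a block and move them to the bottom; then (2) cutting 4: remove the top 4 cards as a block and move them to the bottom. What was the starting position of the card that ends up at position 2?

Undo the operations in reverse order, starting from position 2:
  undo op 2 (cut 4): 2 ← 6
  undo op 1 (cut 1): 6 ← 7
So the card at position 2 came from original position 7.

7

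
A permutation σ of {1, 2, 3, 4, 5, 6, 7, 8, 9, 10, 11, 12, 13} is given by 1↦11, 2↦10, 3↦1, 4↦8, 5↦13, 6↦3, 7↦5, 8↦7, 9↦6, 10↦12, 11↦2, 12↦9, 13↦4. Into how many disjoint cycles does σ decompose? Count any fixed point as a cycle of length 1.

Cycle decomposition: (1 11 2 10 12 9 6 3) (4 8 7 5 13).
2 cycles.

2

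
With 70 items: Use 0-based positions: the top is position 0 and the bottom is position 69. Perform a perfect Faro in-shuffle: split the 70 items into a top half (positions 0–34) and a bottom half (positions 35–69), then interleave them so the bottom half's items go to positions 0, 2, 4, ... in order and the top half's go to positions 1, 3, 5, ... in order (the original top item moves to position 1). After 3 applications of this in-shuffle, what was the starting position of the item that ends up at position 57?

Work backwards from position 57, undoing one in-shuffle at a time:
57 ← 28 ← 49 ← 24
So the item now at position 57 started at position 24.

24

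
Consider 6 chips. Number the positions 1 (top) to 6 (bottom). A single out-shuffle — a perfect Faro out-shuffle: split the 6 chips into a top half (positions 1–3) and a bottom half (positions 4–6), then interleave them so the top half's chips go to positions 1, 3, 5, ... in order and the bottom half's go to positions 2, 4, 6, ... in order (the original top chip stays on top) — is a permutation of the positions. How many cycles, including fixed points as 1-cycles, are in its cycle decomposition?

Trace each unvisited position around until it returns:
(1) (2 3 5 4) (6)
3 cycles in total.

3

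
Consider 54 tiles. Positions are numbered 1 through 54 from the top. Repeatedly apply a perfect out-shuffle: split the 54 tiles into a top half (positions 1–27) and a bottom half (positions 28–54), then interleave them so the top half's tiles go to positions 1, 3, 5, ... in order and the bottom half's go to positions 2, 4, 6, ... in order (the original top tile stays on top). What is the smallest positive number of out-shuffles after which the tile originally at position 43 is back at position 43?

Follow position 43 under repeated out-shuffles:
43 → 32 → 10 → 19 → 37 → 20 → 39 → 24 → ... → 43 (length 52)
It first returns after 52 out-shuffles.

52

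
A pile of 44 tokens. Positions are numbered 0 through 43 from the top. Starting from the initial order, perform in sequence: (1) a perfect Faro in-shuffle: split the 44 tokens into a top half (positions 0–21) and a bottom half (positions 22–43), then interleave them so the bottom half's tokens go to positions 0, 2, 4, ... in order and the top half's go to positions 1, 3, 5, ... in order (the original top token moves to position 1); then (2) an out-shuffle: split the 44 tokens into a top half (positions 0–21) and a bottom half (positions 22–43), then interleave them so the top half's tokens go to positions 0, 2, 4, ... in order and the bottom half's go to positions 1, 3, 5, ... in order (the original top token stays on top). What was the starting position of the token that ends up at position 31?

Undo the operations in reverse order, starting from position 31:
  undo op 2 (out-shuffle, from bottom half): 31 ← 37
  undo op 1 (in-shuffle, from top half): 37 ← 18
So the token at position 31 came from original position 18.

18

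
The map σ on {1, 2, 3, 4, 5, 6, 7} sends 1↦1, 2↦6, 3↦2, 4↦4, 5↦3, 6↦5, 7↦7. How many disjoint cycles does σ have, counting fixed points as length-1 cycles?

Cycle decomposition: (1) (2 6 5 3) (4) (7).
4 cycles.

4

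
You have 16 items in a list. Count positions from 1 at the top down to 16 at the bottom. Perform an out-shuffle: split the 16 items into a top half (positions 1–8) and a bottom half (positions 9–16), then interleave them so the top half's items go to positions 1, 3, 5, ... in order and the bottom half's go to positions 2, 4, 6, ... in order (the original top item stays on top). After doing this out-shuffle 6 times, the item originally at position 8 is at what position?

Track the item's position through each out-shuffle:
8 → 15 → 14 → 12 → 8 → 15 → 14

14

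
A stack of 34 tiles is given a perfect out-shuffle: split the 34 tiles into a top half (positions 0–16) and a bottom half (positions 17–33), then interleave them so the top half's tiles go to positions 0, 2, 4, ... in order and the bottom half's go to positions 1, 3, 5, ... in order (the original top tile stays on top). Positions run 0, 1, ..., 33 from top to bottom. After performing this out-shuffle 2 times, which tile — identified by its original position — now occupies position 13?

28

Work backwards from position 13, undoing one out-shuffle at a time:
13 ← 23 ← 28
So the tile now at position 13 started at position 28.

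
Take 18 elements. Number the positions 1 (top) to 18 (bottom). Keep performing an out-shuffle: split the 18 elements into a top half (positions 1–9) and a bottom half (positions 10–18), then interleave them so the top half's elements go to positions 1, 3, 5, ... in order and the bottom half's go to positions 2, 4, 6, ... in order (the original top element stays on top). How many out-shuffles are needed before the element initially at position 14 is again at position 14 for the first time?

8

Follow position 14 under repeated out-shuffles:
14 → 10 → 2 → 3 → 5 → 9 → 17 → 16 → 14
It first returns after 8 out-shuffles.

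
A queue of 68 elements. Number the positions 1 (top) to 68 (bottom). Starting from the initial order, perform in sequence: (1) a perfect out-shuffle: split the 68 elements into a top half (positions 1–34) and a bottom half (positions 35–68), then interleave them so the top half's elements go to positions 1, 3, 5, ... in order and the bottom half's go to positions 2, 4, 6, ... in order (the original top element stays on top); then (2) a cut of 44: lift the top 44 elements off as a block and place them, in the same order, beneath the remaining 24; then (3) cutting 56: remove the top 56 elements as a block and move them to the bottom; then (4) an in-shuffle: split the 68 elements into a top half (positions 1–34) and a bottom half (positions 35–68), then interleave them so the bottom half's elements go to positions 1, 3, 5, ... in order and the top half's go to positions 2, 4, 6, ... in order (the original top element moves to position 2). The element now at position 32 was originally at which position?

58

Undo the operations in reverse order, starting from position 32:
  undo op 4 (in-shuffle, from top half): 32 ← 16
  undo op 3 (cut 56): 16 ← 4
  undo op 2 (cut 44): 4 ← 48
  undo op 1 (out-shuffle, from bottom half): 48 ← 58
So the element at position 32 came from original position 58.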